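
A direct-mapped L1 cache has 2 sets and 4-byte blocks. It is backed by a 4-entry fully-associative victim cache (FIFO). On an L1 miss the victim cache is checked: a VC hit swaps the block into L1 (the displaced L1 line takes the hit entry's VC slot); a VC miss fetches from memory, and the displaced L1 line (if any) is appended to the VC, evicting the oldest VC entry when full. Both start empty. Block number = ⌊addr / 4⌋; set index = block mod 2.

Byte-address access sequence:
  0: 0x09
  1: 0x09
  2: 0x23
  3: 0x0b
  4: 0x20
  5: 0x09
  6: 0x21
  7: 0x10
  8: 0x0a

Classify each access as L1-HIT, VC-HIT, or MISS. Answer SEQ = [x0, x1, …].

SEQ = [MISS, L1-HIT, MISS, VC-HIT, VC-HIT, VC-HIT, VC-HIT, MISS, VC-HIT]

0: 0x9 (blk 2, set 0) → MISS  vc=[]
1: 0x9 (blk 2, set 0) → L1-HIT  vc=[]
2: 0x23 (blk 8, set 0) → MISS  vc=[2]
3: 0xb (blk 2, set 0) → VC-HIT  vc=[8]
4: 0x20 (blk 8, set 0) → VC-HIT  vc=[2]
5: 0x9 (blk 2, set 0) → VC-HIT  vc=[8]
6: 0x21 (blk 8, set 0) → VC-HIT  vc=[2]
7: 0x10 (blk 4, set 0) → MISS  vc=[2, 8]
8: 0xa (blk 2, set 0) → VC-HIT  vc=[4, 8]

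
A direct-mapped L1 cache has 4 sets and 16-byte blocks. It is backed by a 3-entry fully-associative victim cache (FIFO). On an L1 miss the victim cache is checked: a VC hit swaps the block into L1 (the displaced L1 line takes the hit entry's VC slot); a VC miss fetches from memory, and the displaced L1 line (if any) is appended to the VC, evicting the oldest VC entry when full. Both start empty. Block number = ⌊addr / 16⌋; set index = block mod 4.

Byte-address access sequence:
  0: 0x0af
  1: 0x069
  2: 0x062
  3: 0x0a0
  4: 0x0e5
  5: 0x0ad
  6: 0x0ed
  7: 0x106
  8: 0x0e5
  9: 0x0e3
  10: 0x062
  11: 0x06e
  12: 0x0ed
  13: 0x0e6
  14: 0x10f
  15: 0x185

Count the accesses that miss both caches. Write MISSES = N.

MISSES = 5

0: 0xaf (blk 10, set 2) → MISS  vc=[]
1: 0x69 (blk 6, set 2) → MISS  vc=[10]
2: 0x62 (blk 6, set 2) → L1-HIT  vc=[10]
3: 0xa0 (blk 10, set 2) → VC-HIT  vc=[6]
4: 0xe5 (blk 14, set 2) → MISS  vc=[6, 10]
5: 0xad (blk 10, set 2) → VC-HIT  vc=[6, 14]
6: 0xed (blk 14, set 2) → VC-HIT  vc=[6, 10]
7: 0x106 (blk 16, set 0) → MISS  vc=[6, 10]
8: 0xe5 (blk 14, set 2) → L1-HIT  vc=[6, 10]
9: 0xe3 (blk 14, set 2) → L1-HIT  vc=[6, 10]
10: 0x62 (blk 6, set 2) → VC-HIT  vc=[14, 10]
11: 0x6e (blk 6, set 2) → L1-HIT  vc=[14, 10]
12: 0xed (blk 14, set 2) → VC-HIT  vc=[6, 10]
13: 0xe6 (blk 14, set 2) → L1-HIT  vc=[6, 10]
14: 0x10f (blk 16, set 0) → L1-HIT  vc=[6, 10]
15: 0x185 (blk 24, set 0) → MISS  vc=[6, 10, 16]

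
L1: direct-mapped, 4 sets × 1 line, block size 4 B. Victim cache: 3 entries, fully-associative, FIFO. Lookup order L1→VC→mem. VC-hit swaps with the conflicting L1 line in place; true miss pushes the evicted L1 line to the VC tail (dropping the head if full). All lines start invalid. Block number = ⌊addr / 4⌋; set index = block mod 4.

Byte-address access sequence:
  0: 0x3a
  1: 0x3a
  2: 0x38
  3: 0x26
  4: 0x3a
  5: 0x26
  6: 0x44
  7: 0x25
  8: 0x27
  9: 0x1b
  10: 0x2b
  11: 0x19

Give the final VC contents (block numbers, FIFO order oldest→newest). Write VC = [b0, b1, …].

VC = [17, 14, 10]

#0 0x3a→b14/s2 MISS; vc=[]
#1 0x3a→b14/s2 L1-HIT; vc=[]
#2 0x38→b14/s2 L1-HIT; vc=[]
#3 0x26→b9/s1 MISS; vc=[]
#4 0x3a→b14/s2 L1-HIT; vc=[]
#5 0x26→b9/s1 L1-HIT; vc=[]
#6 0x44→b17/s1 MISS; vc=[9]
#7 0x25→b9/s1 VC-HIT; vc=[17]
#8 0x27→b9/s1 L1-HIT; vc=[17]
#9 0x1b→b6/s2 MISS; vc=[17,14]
#10 0x2b→b10/s2 MISS; vc=[17,14,6]
#11 0x19→b6/s2 VC-HIT; vc=[17,14,10]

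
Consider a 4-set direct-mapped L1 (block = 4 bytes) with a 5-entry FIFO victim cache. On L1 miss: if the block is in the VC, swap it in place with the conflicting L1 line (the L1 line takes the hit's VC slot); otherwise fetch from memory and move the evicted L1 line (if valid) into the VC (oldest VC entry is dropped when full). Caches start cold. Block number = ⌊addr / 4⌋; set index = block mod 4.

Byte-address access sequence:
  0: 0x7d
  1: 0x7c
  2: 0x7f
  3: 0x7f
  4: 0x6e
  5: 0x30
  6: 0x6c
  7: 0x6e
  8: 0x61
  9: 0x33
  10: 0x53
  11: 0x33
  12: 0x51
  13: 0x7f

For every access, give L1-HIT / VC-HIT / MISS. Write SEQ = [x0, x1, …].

SEQ = [MISS, L1-HIT, L1-HIT, L1-HIT, MISS, MISS, L1-HIT, L1-HIT, MISS, VC-HIT, MISS, VC-HIT, VC-HIT, VC-HIT]

#0 0x7d→b31/s3 MISS; vc=[]
#1 0x7c→b31/s3 L1-HIT; vc=[]
#2 0x7f→b31/s3 L1-HIT; vc=[]
#3 0x7f→b31/s3 L1-HIT; vc=[]
#4 0x6e→b27/s3 MISS; vc=[31]
#5 0x30→b12/s0 MISS; vc=[31]
#6 0x6c→b27/s3 L1-HIT; vc=[31]
#7 0x6e→b27/s3 L1-HIT; vc=[31]
#8 0x61→b24/s0 MISS; vc=[31,12]
#9 0x33→b12/s0 VC-HIT; vc=[31,24]
#10 0x53→b20/s0 MISS; vc=[31,24,12]
#11 0x33→b12/s0 VC-HIT; vc=[31,24,20]
#12 0x51→b20/s0 VC-HIT; vc=[31,24,12]
#13 0x7f→b31/s3 VC-HIT; vc=[27,24,12]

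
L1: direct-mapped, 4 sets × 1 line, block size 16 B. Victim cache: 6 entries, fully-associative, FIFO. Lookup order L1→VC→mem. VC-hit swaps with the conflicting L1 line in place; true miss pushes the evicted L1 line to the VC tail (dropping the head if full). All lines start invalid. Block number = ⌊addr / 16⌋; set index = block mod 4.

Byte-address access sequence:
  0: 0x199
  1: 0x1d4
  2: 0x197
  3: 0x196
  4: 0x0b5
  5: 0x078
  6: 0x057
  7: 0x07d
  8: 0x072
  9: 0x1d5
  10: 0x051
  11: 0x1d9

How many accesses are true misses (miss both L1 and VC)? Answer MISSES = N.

MISSES = 5

  [0] addr=0x199 blk=25 s=1: MISS | VC []
  [1] addr=0x1d4 blk=29 s=1: MISS | VC [25]
  [2] addr=0x197 blk=25 s=1: VC-HIT | VC [29]
  [3] addr=0x196 blk=25 s=1: L1-HIT | VC [29]
  [4] addr=0xb5 blk=11 s=3: MISS | VC [29]
  [5] addr=0x78 blk=7 s=3: MISS | VC [29, 11]
  [6] addr=0x57 blk=5 s=1: MISS | VC [29, 11, 25]
  [7] addr=0x7d blk=7 s=3: L1-HIT | VC [29, 11, 25]
  [8] addr=0x72 blk=7 s=3: L1-HIT | VC [29, 11, 25]
  [9] addr=0x1d5 blk=29 s=1: VC-HIT | VC [5, 11, 25]
  [10] addr=0x51 blk=5 s=1: VC-HIT | VC [29, 11, 25]
  [11] addr=0x1d9 blk=29 s=1: VC-HIT | VC [5, 11, 25]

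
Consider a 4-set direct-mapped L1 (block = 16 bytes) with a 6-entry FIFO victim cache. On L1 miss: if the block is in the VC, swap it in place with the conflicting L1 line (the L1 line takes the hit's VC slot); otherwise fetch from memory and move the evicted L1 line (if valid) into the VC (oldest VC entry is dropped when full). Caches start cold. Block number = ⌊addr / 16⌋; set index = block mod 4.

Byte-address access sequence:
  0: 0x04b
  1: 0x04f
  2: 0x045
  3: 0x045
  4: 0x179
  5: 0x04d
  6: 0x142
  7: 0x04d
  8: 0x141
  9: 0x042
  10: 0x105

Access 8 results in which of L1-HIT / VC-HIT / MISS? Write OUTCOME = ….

  [0] addr=0x4b blk=4 s=0: MISS | VC []
  [1] addr=0x4f blk=4 s=0: L1-HIT | VC []
  [2] addr=0x45 blk=4 s=0: L1-HIT | VC []
  [3] addr=0x45 blk=4 s=0: L1-HIT | VC []
  [4] addr=0x179 blk=23 s=3: MISS | VC []
  [5] addr=0x4d blk=4 s=0: L1-HIT | VC []
  [6] addr=0x142 blk=20 s=0: MISS | VC [4]
  [7] addr=0x4d blk=4 s=0: VC-HIT | VC [20]
  [8] addr=0x141 blk=20 s=0: VC-HIT | VC [4]
  [9] addr=0x42 blk=4 s=0: VC-HIT | VC [20]
  [10] addr=0x105 blk=16 s=0: MISS | VC [20, 4]

OUTCOME = VC-HIT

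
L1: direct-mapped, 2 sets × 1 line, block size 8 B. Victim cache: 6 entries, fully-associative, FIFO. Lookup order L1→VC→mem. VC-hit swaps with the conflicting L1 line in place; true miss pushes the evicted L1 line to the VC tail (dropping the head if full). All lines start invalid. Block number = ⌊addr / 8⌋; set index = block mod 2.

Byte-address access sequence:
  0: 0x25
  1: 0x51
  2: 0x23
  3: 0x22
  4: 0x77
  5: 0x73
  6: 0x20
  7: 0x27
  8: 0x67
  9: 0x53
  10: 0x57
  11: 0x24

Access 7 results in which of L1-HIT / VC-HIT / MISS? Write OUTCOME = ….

  [0] addr=0x25 blk=4 s=0: MISS | VC []
  [1] addr=0x51 blk=10 s=0: MISS | VC [4]
  [2] addr=0x23 blk=4 s=0: VC-HIT | VC [10]
  [3] addr=0x22 blk=4 s=0: L1-HIT | VC [10]
  [4] addr=0x77 blk=14 s=0: MISS | VC [10, 4]
  [5] addr=0x73 blk=14 s=0: L1-HIT | VC [10, 4]
  [6] addr=0x20 blk=4 s=0: VC-HIT | VC [10, 14]
  [7] addr=0x27 blk=4 s=0: L1-HIT | VC [10, 14]
  [8] addr=0x67 blk=12 s=0: MISS | VC [10, 14, 4]
  [9] addr=0x53 blk=10 s=0: VC-HIT | VC [12, 14, 4]
  [10] addr=0x57 blk=10 s=0: L1-HIT | VC [12, 14, 4]
  [11] addr=0x24 blk=4 s=0: VC-HIT | VC [12, 14, 10]

OUTCOME = L1-HIT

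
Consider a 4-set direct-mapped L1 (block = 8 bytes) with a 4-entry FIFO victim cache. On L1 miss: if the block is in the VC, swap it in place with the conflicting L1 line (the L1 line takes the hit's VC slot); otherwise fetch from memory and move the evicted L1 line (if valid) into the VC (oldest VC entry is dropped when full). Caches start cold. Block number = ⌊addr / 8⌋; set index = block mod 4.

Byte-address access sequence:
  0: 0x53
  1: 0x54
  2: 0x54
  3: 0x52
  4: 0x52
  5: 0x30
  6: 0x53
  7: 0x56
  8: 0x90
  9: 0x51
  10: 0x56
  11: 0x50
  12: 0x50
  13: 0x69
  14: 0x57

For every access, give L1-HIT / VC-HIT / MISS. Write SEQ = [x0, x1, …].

SEQ = [MISS, L1-HIT, L1-HIT, L1-HIT, L1-HIT, MISS, VC-HIT, L1-HIT, MISS, VC-HIT, L1-HIT, L1-HIT, L1-HIT, MISS, L1-HIT]

  [0] addr=0x53 blk=10 s=2: MISS | VC []
  [1] addr=0x54 blk=10 s=2: L1-HIT | VC []
  [2] addr=0x54 blk=10 s=2: L1-HIT | VC []
  [3] addr=0x52 blk=10 s=2: L1-HIT | VC []
  [4] addr=0x52 blk=10 s=2: L1-HIT | VC []
  [5] addr=0x30 blk=6 s=2: MISS | VC [10]
  [6] addr=0x53 blk=10 s=2: VC-HIT | VC [6]
  [7] addr=0x56 blk=10 s=2: L1-HIT | VC [6]
  [8] addr=0x90 blk=18 s=2: MISS | VC [6, 10]
  [9] addr=0x51 blk=10 s=2: VC-HIT | VC [6, 18]
  [10] addr=0x56 blk=10 s=2: L1-HIT | VC [6, 18]
  [11] addr=0x50 blk=10 s=2: L1-HIT | VC [6, 18]
  [12] addr=0x50 blk=10 s=2: L1-HIT | VC [6, 18]
  [13] addr=0x69 blk=13 s=1: MISS | VC [6, 18]
  [14] addr=0x57 blk=10 s=2: L1-HIT | VC [6, 18]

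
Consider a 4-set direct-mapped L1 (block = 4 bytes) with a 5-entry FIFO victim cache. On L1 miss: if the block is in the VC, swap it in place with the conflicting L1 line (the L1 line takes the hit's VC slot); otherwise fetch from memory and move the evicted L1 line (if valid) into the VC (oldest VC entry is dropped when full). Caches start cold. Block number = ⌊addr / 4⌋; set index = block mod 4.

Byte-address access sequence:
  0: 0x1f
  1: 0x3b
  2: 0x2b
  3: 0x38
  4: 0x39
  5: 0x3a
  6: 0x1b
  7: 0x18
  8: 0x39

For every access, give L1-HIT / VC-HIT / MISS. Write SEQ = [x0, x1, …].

SEQ = [MISS, MISS, MISS, VC-HIT, L1-HIT, L1-HIT, MISS, L1-HIT, VC-HIT]

#0 0x1f→b7/s3 MISS; vc=[]
#1 0x3b→b14/s2 MISS; vc=[]
#2 0x2b→b10/s2 MISS; vc=[14]
#3 0x38→b14/s2 VC-HIT; vc=[10]
#4 0x39→b14/s2 L1-HIT; vc=[10]
#5 0x3a→b14/s2 L1-HIT; vc=[10]
#6 0x1b→b6/s2 MISS; vc=[10,14]
#7 0x18→b6/s2 L1-HIT; vc=[10,14]
#8 0x39→b14/s2 VC-HIT; vc=[10,6]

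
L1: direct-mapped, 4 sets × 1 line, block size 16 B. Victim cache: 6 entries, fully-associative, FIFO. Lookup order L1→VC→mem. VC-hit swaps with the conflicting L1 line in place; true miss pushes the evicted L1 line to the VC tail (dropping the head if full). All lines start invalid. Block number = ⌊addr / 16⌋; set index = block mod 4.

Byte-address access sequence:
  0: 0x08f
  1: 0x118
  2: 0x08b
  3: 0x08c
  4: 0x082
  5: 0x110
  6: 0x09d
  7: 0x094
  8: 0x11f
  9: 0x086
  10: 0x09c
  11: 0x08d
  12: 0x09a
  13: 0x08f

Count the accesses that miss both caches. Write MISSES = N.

#0 0x8f→b8/s0 MISS; vc=[]
#1 0x118→b17/s1 MISS; vc=[]
#2 0x8b→b8/s0 L1-HIT; vc=[]
#3 0x8c→b8/s0 L1-HIT; vc=[]
#4 0x82→b8/s0 L1-HIT; vc=[]
#5 0x110→b17/s1 L1-HIT; vc=[]
#6 0x9d→b9/s1 MISS; vc=[17]
#7 0x94→b9/s1 L1-HIT; vc=[17]
#8 0x11f→b17/s1 VC-HIT; vc=[9]
#9 0x86→b8/s0 L1-HIT; vc=[9]
#10 0x9c→b9/s1 VC-HIT; vc=[17]
#11 0x8d→b8/s0 L1-HIT; vc=[17]
#12 0x9a→b9/s1 L1-HIT; vc=[17]
#13 0x8f→b8/s0 L1-HIT; vc=[17]

MISSES = 3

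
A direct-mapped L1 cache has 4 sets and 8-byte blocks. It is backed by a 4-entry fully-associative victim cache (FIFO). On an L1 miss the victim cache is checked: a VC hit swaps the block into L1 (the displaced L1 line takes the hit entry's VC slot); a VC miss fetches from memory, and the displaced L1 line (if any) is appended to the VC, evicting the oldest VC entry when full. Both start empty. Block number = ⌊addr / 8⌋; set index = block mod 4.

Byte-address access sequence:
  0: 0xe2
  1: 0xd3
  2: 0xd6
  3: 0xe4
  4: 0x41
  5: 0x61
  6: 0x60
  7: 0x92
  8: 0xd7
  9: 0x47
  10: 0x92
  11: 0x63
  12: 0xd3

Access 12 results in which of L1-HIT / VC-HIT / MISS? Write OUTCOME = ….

OUTCOME = VC-HIT

#0 0xe2→b28/s0 MISS; vc=[]
#1 0xd3→b26/s2 MISS; vc=[]
#2 0xd6→b26/s2 L1-HIT; vc=[]
#3 0xe4→b28/s0 L1-HIT; vc=[]
#4 0x41→b8/s0 MISS; vc=[28]
#5 0x61→b12/s0 MISS; vc=[28,8]
#6 0x60→b12/s0 L1-HIT; vc=[28,8]
#7 0x92→b18/s2 MISS; vc=[28,8,26]
#8 0xd7→b26/s2 VC-HIT; vc=[28,8,18]
#9 0x47→b8/s0 VC-HIT; vc=[28,12,18]
#10 0x92→b18/s2 VC-HIT; vc=[28,12,26]
#11 0x63→b12/s0 VC-HIT; vc=[28,8,26]
#12 0xd3→b26/s2 VC-HIT; vc=[28,8,18]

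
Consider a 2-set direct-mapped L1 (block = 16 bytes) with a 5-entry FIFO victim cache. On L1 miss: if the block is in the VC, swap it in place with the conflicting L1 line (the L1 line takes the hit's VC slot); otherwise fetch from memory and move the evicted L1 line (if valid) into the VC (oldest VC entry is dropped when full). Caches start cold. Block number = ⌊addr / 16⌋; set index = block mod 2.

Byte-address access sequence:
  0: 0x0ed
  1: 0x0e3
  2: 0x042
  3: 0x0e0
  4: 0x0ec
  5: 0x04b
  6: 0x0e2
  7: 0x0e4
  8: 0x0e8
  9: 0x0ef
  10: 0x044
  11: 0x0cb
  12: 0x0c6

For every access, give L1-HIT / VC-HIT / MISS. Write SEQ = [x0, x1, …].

SEQ = [MISS, L1-HIT, MISS, VC-HIT, L1-HIT, VC-HIT, VC-HIT, L1-HIT, L1-HIT, L1-HIT, VC-HIT, MISS, L1-HIT]

#0 0xed→b14/s0 MISS; vc=[]
#1 0xe3→b14/s0 L1-HIT; vc=[]
#2 0x42→b4/s0 MISS; vc=[14]
#3 0xe0→b14/s0 VC-HIT; vc=[4]
#4 0xec→b14/s0 L1-HIT; vc=[4]
#5 0x4b→b4/s0 VC-HIT; vc=[14]
#6 0xe2→b14/s0 VC-HIT; vc=[4]
#7 0xe4→b14/s0 L1-HIT; vc=[4]
#8 0xe8→b14/s0 L1-HIT; vc=[4]
#9 0xef→b14/s0 L1-HIT; vc=[4]
#10 0x44→b4/s0 VC-HIT; vc=[14]
#11 0xcb→b12/s0 MISS; vc=[14,4]
#12 0xc6→b12/s0 L1-HIT; vc=[14,4]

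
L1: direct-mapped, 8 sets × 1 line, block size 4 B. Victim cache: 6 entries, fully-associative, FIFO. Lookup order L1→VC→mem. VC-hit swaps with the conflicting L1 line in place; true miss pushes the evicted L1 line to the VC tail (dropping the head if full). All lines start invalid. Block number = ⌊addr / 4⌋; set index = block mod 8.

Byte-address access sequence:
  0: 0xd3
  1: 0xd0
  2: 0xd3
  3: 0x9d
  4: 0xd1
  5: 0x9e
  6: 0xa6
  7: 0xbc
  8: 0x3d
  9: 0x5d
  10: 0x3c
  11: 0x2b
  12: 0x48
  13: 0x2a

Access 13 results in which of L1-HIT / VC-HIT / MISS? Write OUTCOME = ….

OUTCOME = VC-HIT

#0 0xd3→b52/s4 MISS; vc=[]
#1 0xd0→b52/s4 L1-HIT; vc=[]
#2 0xd3→b52/s4 L1-HIT; vc=[]
#3 0x9d→b39/s7 MISS; vc=[]
#4 0xd1→b52/s4 L1-HIT; vc=[]
#5 0x9e→b39/s7 L1-HIT; vc=[]
#6 0xa6→b41/s1 MISS; vc=[]
#7 0xbc→b47/s7 MISS; vc=[39]
#8 0x3d→b15/s7 MISS; vc=[39,47]
#9 0x5d→b23/s7 MISS; vc=[39,47,15]
#10 0x3c→b15/s7 VC-HIT; vc=[39,47,23]
#11 0x2b→b10/s2 MISS; vc=[39,47,23]
#12 0x48→b18/s2 MISS; vc=[39,47,23,10]
#13 0x2a→b10/s2 VC-HIT; vc=[39,47,23,18]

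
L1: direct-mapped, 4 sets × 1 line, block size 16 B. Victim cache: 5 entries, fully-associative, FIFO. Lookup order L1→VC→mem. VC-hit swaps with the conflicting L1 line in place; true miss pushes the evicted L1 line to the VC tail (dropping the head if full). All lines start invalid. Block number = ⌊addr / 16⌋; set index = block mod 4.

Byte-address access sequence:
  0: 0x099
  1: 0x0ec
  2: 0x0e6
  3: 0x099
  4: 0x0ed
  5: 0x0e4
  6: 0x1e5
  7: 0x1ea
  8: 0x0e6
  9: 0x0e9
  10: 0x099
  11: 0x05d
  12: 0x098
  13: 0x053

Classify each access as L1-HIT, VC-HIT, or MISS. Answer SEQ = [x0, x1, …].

#0 0x99→b9/s1 MISS; vc=[]
#1 0xec→b14/s2 MISS; vc=[]
#2 0xe6→b14/s2 L1-HIT; vc=[]
#3 0x99→b9/s1 L1-HIT; vc=[]
#4 0xed→b14/s2 L1-HIT; vc=[]
#5 0xe4→b14/s2 L1-HIT; vc=[]
#6 0x1e5→b30/s2 MISS; vc=[14]
#7 0x1ea→b30/s2 L1-HIT; vc=[14]
#8 0xe6→b14/s2 VC-HIT; vc=[30]
#9 0xe9→b14/s2 L1-HIT; vc=[30]
#10 0x99→b9/s1 L1-HIT; vc=[30]
#11 0x5d→b5/s1 MISS; vc=[30,9]
#12 0x98→b9/s1 VC-HIT; vc=[30,5]
#13 0x53→b5/s1 VC-HIT; vc=[30,9]

SEQ = [MISS, MISS, L1-HIT, L1-HIT, L1-HIT, L1-HIT, MISS, L1-HIT, VC-HIT, L1-HIT, L1-HIT, MISS, VC-HIT, VC-HIT]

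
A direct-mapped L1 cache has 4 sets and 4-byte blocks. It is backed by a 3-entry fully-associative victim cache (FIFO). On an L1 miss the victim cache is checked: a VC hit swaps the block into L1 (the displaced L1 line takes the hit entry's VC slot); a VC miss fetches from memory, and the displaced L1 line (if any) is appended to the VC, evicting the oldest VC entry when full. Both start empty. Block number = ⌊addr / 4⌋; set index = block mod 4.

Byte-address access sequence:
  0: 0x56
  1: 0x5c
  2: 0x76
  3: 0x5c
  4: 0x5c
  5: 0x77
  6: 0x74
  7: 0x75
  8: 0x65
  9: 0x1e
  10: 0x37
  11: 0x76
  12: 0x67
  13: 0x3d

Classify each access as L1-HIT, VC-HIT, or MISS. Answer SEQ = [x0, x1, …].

#0 0x56→b21/s1 MISS; vc=[]
#1 0x5c→b23/s3 MISS; vc=[]
#2 0x76→b29/s1 MISS; vc=[21]
#3 0x5c→b23/s3 L1-HIT; vc=[21]
#4 0x5c→b23/s3 L1-HIT; vc=[21]
#5 0x77→b29/s1 L1-HIT; vc=[21]
#6 0x74→b29/s1 L1-HIT; vc=[21]
#7 0x75→b29/s1 L1-HIT; vc=[21]
#8 0x65→b25/s1 MISS; vc=[21,29]
#9 0x1e→b7/s3 MISS; vc=[21,29,23]
#10 0x37→b13/s1 MISS; vc=[29,23,25]
#11 0x76→b29/s1 VC-HIT; vc=[13,23,25]
#12 0x67→b25/s1 VC-HIT; vc=[13,23,29]
#13 0x3d→b15/s3 MISS; vc=[23,29,7]

SEQ = [MISS, MISS, MISS, L1-HIT, L1-HIT, L1-HIT, L1-HIT, L1-HIT, MISS, MISS, MISS, VC-HIT, VC-HIT, MISS]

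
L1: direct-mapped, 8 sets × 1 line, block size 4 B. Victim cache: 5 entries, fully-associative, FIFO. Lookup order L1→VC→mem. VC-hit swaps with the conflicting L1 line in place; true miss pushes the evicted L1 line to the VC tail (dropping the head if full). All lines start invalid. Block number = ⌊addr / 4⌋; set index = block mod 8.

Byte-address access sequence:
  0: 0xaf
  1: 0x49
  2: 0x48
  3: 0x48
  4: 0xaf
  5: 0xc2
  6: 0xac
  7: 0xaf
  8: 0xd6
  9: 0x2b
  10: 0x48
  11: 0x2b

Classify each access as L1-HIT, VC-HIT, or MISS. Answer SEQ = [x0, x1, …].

0: 0xaf (blk 43, set 3) → MISS  vc=[]
1: 0x49 (blk 18, set 2) → MISS  vc=[]
2: 0x48 (blk 18, set 2) → L1-HIT  vc=[]
3: 0x48 (blk 18, set 2) → L1-HIT  vc=[]
4: 0xaf (blk 43, set 3) → L1-HIT  vc=[]
5: 0xc2 (blk 48, set 0) → MISS  vc=[]
6: 0xac (blk 43, set 3) → L1-HIT  vc=[]
7: 0xaf (blk 43, set 3) → L1-HIT  vc=[]
8: 0xd6 (blk 53, set 5) → MISS  vc=[]
9: 0x2b (blk 10, set 2) → MISS  vc=[18]
10: 0x48 (blk 18, set 2) → VC-HIT  vc=[10]
11: 0x2b (blk 10, set 2) → VC-HIT  vc=[18]

SEQ = [MISS, MISS, L1-HIT, L1-HIT, L1-HIT, MISS, L1-HIT, L1-HIT, MISS, MISS, VC-HIT, VC-HIT]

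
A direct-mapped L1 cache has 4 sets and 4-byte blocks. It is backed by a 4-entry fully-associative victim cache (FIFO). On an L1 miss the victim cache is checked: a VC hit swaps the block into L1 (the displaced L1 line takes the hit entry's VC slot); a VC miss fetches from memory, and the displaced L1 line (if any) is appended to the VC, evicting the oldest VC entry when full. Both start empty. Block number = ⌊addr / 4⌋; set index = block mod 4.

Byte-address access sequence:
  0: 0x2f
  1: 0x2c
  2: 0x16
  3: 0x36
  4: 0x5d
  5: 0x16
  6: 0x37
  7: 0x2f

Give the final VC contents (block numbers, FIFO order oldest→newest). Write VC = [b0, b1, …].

#0 0x2f→b11/s3 MISS; vc=[]
#1 0x2c→b11/s3 L1-HIT; vc=[]
#2 0x16→b5/s1 MISS; vc=[]
#3 0x36→b13/s1 MISS; vc=[5]
#4 0x5d→b23/s3 MISS; vc=[5,11]
#5 0x16→b5/s1 VC-HIT; vc=[13,11]
#6 0x37→b13/s1 VC-HIT; vc=[5,11]
#7 0x2f→b11/s3 VC-HIT; vc=[5,23]

VC = [5, 23]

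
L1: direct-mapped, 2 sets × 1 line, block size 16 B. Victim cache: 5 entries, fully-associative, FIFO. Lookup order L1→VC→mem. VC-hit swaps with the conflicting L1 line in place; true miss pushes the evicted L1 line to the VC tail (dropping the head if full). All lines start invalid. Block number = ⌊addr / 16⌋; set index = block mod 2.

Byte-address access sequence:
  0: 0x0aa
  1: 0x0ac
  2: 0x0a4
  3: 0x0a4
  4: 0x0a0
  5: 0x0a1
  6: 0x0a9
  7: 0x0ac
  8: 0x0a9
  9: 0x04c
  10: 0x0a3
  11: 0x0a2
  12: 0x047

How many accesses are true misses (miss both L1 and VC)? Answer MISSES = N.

MISSES = 2

0: 0xaa (blk 10, set 0) → MISS  vc=[]
1: 0xac (blk 10, set 0) → L1-HIT  vc=[]
2: 0xa4 (blk 10, set 0) → L1-HIT  vc=[]
3: 0xa4 (blk 10, set 0) → L1-HIT  vc=[]
4: 0xa0 (blk 10, set 0) → L1-HIT  vc=[]
5: 0xa1 (blk 10, set 0) → L1-HIT  vc=[]
6: 0xa9 (blk 10, set 0) → L1-HIT  vc=[]
7: 0xac (blk 10, set 0) → L1-HIT  vc=[]
8: 0xa9 (blk 10, set 0) → L1-HIT  vc=[]
9: 0x4c (blk 4, set 0) → MISS  vc=[10]
10: 0xa3 (blk 10, set 0) → VC-HIT  vc=[4]
11: 0xa2 (blk 10, set 0) → L1-HIT  vc=[4]
12: 0x47 (blk 4, set 0) → VC-HIT  vc=[10]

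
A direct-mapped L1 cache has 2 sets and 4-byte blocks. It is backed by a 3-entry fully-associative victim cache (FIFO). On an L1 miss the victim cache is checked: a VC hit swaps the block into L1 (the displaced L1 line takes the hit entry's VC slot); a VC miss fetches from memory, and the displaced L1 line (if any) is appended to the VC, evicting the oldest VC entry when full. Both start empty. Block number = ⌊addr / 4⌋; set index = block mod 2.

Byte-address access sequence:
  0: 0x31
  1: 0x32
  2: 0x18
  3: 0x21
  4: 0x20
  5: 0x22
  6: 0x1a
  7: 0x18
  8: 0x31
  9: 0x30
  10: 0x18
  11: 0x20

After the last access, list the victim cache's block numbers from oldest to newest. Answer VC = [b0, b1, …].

VC = [12, 6]

  [0] addr=0x31 blk=12 s=0: MISS | VC []
  [1] addr=0x32 blk=12 s=0: L1-HIT | VC []
  [2] addr=0x18 blk=6 s=0: MISS | VC [12]
  [3] addr=0x21 blk=8 s=0: MISS | VC [12, 6]
  [4] addr=0x20 blk=8 s=0: L1-HIT | VC [12, 6]
  [5] addr=0x22 blk=8 s=0: L1-HIT | VC [12, 6]
  [6] addr=0x1a blk=6 s=0: VC-HIT | VC [12, 8]
  [7] addr=0x18 blk=6 s=0: L1-HIT | VC [12, 8]
  [8] addr=0x31 blk=12 s=0: VC-HIT | VC [6, 8]
  [9] addr=0x30 blk=12 s=0: L1-HIT | VC [6, 8]
  [10] addr=0x18 blk=6 s=0: VC-HIT | VC [12, 8]
  [11] addr=0x20 blk=8 s=0: VC-HIT | VC [12, 6]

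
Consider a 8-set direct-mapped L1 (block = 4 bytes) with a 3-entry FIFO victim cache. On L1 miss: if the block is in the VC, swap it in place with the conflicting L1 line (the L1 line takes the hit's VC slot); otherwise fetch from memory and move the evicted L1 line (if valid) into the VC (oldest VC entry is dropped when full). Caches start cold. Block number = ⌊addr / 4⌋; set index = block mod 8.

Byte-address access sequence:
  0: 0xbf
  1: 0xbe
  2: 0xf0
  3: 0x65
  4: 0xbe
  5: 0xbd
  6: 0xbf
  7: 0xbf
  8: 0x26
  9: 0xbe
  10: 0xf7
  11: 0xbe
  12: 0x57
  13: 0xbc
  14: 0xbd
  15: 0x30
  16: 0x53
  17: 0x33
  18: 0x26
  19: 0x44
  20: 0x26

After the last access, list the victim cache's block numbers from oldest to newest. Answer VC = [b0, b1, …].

  [0] addr=0xbf blk=47 s=7: MISS | VC []
  [1] addr=0xbe blk=47 s=7: L1-HIT | VC []
  [2] addr=0xf0 blk=60 s=4: MISS | VC []
  [3] addr=0x65 blk=25 s=1: MISS | VC []
  [4] addr=0xbe blk=47 s=7: L1-HIT | VC []
  [5] addr=0xbd blk=47 s=7: L1-HIT | VC []
  [6] addr=0xbf blk=47 s=7: L1-HIT | VC []
  [7] addr=0xbf blk=47 s=7: L1-HIT | VC []
  [8] addr=0x26 blk=9 s=1: MISS | VC [25]
  [9] addr=0xbe blk=47 s=7: L1-HIT | VC [25]
  [10] addr=0xf7 blk=61 s=5: MISS | VC [25]
  [11] addr=0xbe blk=47 s=7: L1-HIT | VC [25]
  [12] addr=0x57 blk=21 s=5: MISS | VC [25, 61]
  [13] addr=0xbc blk=47 s=7: L1-HIT | VC [25, 61]
  [14] addr=0xbd blk=47 s=7: L1-HIT | VC [25, 61]
  [15] addr=0x30 blk=12 s=4: MISS | VC [25, 61, 60]
  [16] addr=0x53 blk=20 s=4: MISS | VC [61, 60, 12]
  [17] addr=0x33 blk=12 s=4: VC-HIT | VC [61, 60, 20]
  [18] addr=0x26 blk=9 s=1: L1-HIT | VC [61, 60, 20]
  [19] addr=0x44 blk=17 s=1: MISS | VC [60, 20, 9]
  [20] addr=0x26 blk=9 s=1: VC-HIT | VC [60, 20, 17]

VC = [60, 20, 17]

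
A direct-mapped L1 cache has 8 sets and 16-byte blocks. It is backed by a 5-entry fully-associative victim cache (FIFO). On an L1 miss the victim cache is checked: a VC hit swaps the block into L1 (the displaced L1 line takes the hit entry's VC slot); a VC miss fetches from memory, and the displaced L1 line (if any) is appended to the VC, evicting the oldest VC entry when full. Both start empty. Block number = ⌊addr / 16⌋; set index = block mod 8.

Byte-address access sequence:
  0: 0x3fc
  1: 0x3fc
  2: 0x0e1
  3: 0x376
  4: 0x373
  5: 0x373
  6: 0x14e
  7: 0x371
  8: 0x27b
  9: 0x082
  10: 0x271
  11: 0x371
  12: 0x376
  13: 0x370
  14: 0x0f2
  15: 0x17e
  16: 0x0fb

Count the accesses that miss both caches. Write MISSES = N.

MISSES = 8

  [0] addr=0x3fc blk=63 s=7: MISS | VC []
  [1] addr=0x3fc blk=63 s=7: L1-HIT | VC []
  [2] addr=0xe1 blk=14 s=6: MISS | VC []
  [3] addr=0x376 blk=55 s=7: MISS | VC [63]
  [4] addr=0x373 blk=55 s=7: L1-HIT | VC [63]
  [5] addr=0x373 blk=55 s=7: L1-HIT | VC [63]
  [6] addr=0x14e blk=20 s=4: MISS | VC [63]
  [7] addr=0x371 blk=55 s=7: L1-HIT | VC [63]
  [8] addr=0x27b blk=39 s=7: MISS | VC [63, 55]
  [9] addr=0x82 blk=8 s=0: MISS | VC [63, 55]
  [10] addr=0x271 blk=39 s=7: L1-HIT | VC [63, 55]
  [11] addr=0x371 blk=55 s=7: VC-HIT | VC [63, 39]
  [12] addr=0x376 blk=55 s=7: L1-HIT | VC [63, 39]
  [13] addr=0x370 blk=55 s=7: L1-HIT | VC [63, 39]
  [14] addr=0xf2 blk=15 s=7: MISS | VC [63, 39, 55]
  [15] addr=0x17e blk=23 s=7: MISS | VC [63, 39, 55, 15]
  [16] addr=0xfb blk=15 s=7: VC-HIT | VC [63, 39, 55, 23]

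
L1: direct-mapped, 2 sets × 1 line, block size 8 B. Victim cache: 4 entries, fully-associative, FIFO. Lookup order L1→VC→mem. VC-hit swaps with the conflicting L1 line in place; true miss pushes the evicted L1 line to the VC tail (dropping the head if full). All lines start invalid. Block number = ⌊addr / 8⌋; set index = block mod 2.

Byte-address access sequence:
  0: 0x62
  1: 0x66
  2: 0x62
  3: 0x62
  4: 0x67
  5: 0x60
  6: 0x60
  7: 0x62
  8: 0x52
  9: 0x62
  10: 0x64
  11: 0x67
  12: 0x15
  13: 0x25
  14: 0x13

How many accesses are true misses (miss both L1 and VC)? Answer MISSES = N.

0: 0x62 (blk 12, set 0) → MISS  vc=[]
1: 0x66 (blk 12, set 0) → L1-HIT  vc=[]
2: 0x62 (blk 12, set 0) → L1-HIT  vc=[]
3: 0x62 (blk 12, set 0) → L1-HIT  vc=[]
4: 0x67 (blk 12, set 0) → L1-HIT  vc=[]
5: 0x60 (blk 12, set 0) → L1-HIT  vc=[]
6: 0x60 (blk 12, set 0) → L1-HIT  vc=[]
7: 0x62 (blk 12, set 0) → L1-HIT  vc=[]
8: 0x52 (blk 10, set 0) → MISS  vc=[12]
9: 0x62 (blk 12, set 0) → VC-HIT  vc=[10]
10: 0x64 (blk 12, set 0) → L1-HIT  vc=[10]
11: 0x67 (blk 12, set 0) → L1-HIT  vc=[10]
12: 0x15 (blk 2, set 0) → MISS  vc=[10, 12]
13: 0x25 (blk 4, set 0) → MISS  vc=[10, 12, 2]
14: 0x13 (blk 2, set 0) → VC-HIT  vc=[10, 12, 4]

MISSES = 4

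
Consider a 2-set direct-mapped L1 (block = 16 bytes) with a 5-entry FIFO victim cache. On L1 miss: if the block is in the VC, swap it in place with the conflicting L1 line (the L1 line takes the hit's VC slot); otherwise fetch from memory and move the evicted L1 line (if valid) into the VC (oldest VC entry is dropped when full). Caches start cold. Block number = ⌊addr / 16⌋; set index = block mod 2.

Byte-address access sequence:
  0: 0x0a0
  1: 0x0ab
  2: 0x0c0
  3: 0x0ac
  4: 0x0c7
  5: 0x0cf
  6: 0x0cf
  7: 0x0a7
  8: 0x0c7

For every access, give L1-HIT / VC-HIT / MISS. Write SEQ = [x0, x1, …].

SEQ = [MISS, L1-HIT, MISS, VC-HIT, VC-HIT, L1-HIT, L1-HIT, VC-HIT, VC-HIT]

0: 0xa0 (blk 10, set 0) → MISS  vc=[]
1: 0xab (blk 10, set 0) → L1-HIT  vc=[]
2: 0xc0 (blk 12, set 0) → MISS  vc=[10]
3: 0xac (blk 10, set 0) → VC-HIT  vc=[12]
4: 0xc7 (blk 12, set 0) → VC-HIT  vc=[10]
5: 0xcf (blk 12, set 0) → L1-HIT  vc=[10]
6: 0xcf (blk 12, set 0) → L1-HIT  vc=[10]
7: 0xa7 (blk 10, set 0) → VC-HIT  vc=[12]
8: 0xc7 (blk 12, set 0) → VC-HIT  vc=[10]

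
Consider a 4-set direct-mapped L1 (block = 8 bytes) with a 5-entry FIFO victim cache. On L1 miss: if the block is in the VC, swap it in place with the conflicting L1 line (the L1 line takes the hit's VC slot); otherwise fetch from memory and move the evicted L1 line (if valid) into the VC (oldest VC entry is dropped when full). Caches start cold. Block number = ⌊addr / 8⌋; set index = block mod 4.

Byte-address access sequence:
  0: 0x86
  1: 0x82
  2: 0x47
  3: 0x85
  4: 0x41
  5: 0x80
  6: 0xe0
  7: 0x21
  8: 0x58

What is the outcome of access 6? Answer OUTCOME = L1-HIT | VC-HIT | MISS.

#0 0x86→b16/s0 MISS; vc=[]
#1 0x82→b16/s0 L1-HIT; vc=[]
#2 0x47→b8/s0 MISS; vc=[16]
#3 0x85→b16/s0 VC-HIT; vc=[8]
#4 0x41→b8/s0 VC-HIT; vc=[16]
#5 0x80→b16/s0 VC-HIT; vc=[8]
#6 0xe0→b28/s0 MISS; vc=[8,16]
#7 0x21→b4/s0 MISS; vc=[8,16,28]
#8 0x58→b11/s3 MISS; vc=[8,16,28]

OUTCOME = MISS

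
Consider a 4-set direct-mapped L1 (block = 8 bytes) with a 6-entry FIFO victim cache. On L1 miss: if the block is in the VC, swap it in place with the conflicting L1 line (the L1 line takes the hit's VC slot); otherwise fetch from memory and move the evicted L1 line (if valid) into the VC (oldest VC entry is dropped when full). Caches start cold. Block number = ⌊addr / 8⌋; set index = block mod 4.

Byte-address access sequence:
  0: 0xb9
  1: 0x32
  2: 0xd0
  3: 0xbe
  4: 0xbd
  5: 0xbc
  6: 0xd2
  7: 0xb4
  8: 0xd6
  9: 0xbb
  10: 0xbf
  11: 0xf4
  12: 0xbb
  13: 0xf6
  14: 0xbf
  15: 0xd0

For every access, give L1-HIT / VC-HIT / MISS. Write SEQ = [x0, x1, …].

SEQ = [MISS, MISS, MISS, L1-HIT, L1-HIT, L1-HIT, L1-HIT, MISS, VC-HIT, L1-HIT, L1-HIT, MISS, L1-HIT, L1-HIT, L1-HIT, VC-HIT]

#0 0xb9→b23/s3 MISS; vc=[]
#1 0x32→b6/s2 MISS; vc=[]
#2 0xd0→b26/s2 MISS; vc=[6]
#3 0xbe→b23/s3 L1-HIT; vc=[6]
#4 0xbd→b23/s3 L1-HIT; vc=[6]
#5 0xbc→b23/s3 L1-HIT; vc=[6]
#6 0xd2→b26/s2 L1-HIT; vc=[6]
#7 0xb4→b22/s2 MISS; vc=[6,26]
#8 0xd6→b26/s2 VC-HIT; vc=[6,22]
#9 0xbb→b23/s3 L1-HIT; vc=[6,22]
#10 0xbf→b23/s3 L1-HIT; vc=[6,22]
#11 0xf4→b30/s2 MISS; vc=[6,22,26]
#12 0xbb→b23/s3 L1-HIT; vc=[6,22,26]
#13 0xf6→b30/s2 L1-HIT; vc=[6,22,26]
#14 0xbf→b23/s3 L1-HIT; vc=[6,22,26]
#15 0xd0→b26/s2 VC-HIT; vc=[6,22,30]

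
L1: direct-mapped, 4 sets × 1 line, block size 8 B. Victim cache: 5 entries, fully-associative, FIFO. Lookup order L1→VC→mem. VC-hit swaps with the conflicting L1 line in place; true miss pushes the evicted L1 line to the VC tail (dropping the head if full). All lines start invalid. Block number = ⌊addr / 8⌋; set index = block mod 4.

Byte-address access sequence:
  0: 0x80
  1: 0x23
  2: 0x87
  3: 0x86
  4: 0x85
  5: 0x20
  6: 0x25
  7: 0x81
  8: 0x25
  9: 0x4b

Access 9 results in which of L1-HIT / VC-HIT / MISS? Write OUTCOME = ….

OUTCOME = MISS

  [0] addr=0x80 blk=16 s=0: MISS | VC []
  [1] addr=0x23 blk=4 s=0: MISS | VC [16]
  [2] addr=0x87 blk=16 s=0: VC-HIT | VC [4]
  [3] addr=0x86 blk=16 s=0: L1-HIT | VC [4]
  [4] addr=0x85 blk=16 s=0: L1-HIT | VC [4]
  [5] addr=0x20 blk=4 s=0: VC-HIT | VC [16]
  [6] addr=0x25 blk=4 s=0: L1-HIT | VC [16]
  [7] addr=0x81 blk=16 s=0: VC-HIT | VC [4]
  [8] addr=0x25 blk=4 s=0: VC-HIT | VC [16]
  [9] addr=0x4b blk=9 s=1: MISS | VC [16]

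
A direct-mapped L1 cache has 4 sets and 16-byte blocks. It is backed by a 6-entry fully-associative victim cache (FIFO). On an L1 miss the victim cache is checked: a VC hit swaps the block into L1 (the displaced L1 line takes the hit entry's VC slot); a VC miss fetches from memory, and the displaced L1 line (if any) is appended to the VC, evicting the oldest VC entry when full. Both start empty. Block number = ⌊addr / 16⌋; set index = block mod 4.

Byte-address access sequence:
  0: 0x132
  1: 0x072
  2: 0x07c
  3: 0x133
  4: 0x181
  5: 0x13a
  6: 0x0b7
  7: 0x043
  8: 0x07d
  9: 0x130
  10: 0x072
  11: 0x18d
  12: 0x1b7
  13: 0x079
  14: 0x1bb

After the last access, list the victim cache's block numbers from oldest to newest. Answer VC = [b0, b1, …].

VC = [11, 19, 4, 7]

0: 0x132 (blk 19, set 3) → MISS  vc=[]
1: 0x72 (blk 7, set 3) → MISS  vc=[19]
2: 0x7c (blk 7, set 3) → L1-HIT  vc=[19]
3: 0x133 (blk 19, set 3) → VC-HIT  vc=[7]
4: 0x181 (blk 24, set 0) → MISS  vc=[7]
5: 0x13a (blk 19, set 3) → L1-HIT  vc=[7]
6: 0xb7 (blk 11, set 3) → MISS  vc=[7, 19]
7: 0x43 (blk 4, set 0) → MISS  vc=[7, 19, 24]
8: 0x7d (blk 7, set 3) → VC-HIT  vc=[11, 19, 24]
9: 0x130 (blk 19, set 3) → VC-HIT  vc=[11, 7, 24]
10: 0x72 (blk 7, set 3) → VC-HIT  vc=[11, 19, 24]
11: 0x18d (blk 24, set 0) → VC-HIT  vc=[11, 19, 4]
12: 0x1b7 (blk 27, set 3) → MISS  vc=[11, 19, 4, 7]
13: 0x79 (blk 7, set 3) → VC-HIT  vc=[11, 19, 4, 27]
14: 0x1bb (blk 27, set 3) → VC-HIT  vc=[11, 19, 4, 7]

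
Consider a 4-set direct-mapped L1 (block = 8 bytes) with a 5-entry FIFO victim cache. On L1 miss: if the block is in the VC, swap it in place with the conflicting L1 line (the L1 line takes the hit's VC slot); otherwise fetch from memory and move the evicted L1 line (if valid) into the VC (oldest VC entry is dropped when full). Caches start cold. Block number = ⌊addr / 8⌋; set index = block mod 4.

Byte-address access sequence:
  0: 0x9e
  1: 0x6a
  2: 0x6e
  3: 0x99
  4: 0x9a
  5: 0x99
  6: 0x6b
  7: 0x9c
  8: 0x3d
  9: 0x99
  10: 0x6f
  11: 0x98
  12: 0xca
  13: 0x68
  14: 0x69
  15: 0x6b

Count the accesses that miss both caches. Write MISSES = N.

MISSES = 4

#0 0x9e→b19/s3 MISS; vc=[]
#1 0x6a→b13/s1 MISS; vc=[]
#2 0x6e→b13/s1 L1-HIT; vc=[]
#3 0x99→b19/s3 L1-HIT; vc=[]
#4 0x9a→b19/s3 L1-HIT; vc=[]
#5 0x99→b19/s3 L1-HIT; vc=[]
#6 0x6b→b13/s1 L1-HIT; vc=[]
#7 0x9c→b19/s3 L1-HIT; vc=[]
#8 0x3d→b7/s3 MISS; vc=[19]
#9 0x99→b19/s3 VC-HIT; vc=[7]
#10 0x6f→b13/s1 L1-HIT; vc=[7]
#11 0x98→b19/s3 L1-HIT; vc=[7]
#12 0xca→b25/s1 MISS; vc=[7,13]
#13 0x68→b13/s1 VC-HIT; vc=[7,25]
#14 0x69→b13/s1 L1-HIT; vc=[7,25]
#15 0x6b→b13/s1 L1-HIT; vc=[7,25]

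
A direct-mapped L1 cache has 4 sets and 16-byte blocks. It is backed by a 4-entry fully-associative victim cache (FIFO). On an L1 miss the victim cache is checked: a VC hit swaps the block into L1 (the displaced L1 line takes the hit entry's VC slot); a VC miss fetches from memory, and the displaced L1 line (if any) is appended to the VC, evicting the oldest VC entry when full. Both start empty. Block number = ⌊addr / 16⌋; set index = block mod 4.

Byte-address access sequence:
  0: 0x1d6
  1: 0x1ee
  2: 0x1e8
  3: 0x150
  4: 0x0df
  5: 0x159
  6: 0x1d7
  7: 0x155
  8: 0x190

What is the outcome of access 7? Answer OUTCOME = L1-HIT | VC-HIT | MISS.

OUTCOME = VC-HIT

#0 0x1d6→b29/s1 MISS; vc=[]
#1 0x1ee→b30/s2 MISS; vc=[]
#2 0x1e8→b30/s2 L1-HIT; vc=[]
#3 0x150→b21/s1 MISS; vc=[29]
#4 0xdf→b13/s1 MISS; vc=[29,21]
#5 0x159→b21/s1 VC-HIT; vc=[29,13]
#6 0x1d7→b29/s1 VC-HIT; vc=[21,13]
#7 0x155→b21/s1 VC-HIT; vc=[29,13]
#8 0x190→b25/s1 MISS; vc=[29,13,21]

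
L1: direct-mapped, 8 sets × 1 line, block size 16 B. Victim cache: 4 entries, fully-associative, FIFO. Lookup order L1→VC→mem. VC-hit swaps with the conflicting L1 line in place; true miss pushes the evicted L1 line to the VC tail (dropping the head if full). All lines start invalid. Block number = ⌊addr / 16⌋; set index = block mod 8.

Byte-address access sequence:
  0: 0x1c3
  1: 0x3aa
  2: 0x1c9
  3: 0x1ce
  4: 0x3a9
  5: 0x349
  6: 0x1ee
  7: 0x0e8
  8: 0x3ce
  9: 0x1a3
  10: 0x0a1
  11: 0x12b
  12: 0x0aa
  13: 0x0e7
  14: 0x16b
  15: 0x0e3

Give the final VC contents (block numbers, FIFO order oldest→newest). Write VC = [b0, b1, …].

#0 0x1c3→b28/s4 MISS; vc=[]
#1 0x3aa→b58/s2 MISS; vc=[]
#2 0x1c9→b28/s4 L1-HIT; vc=[]
#3 0x1ce→b28/s4 L1-HIT; vc=[]
#4 0x3a9→b58/s2 L1-HIT; vc=[]
#5 0x349→b52/s4 MISS; vc=[28]
#6 0x1ee→b30/s6 MISS; vc=[28]
#7 0xe8→b14/s6 MISS; vc=[28,30]
#8 0x3ce→b60/s4 MISS; vc=[28,30,52]
#9 0x1a3→b26/s2 MISS; vc=[28,30,52,58]
#10 0xa1→b10/s2 MISS; vc=[30,52,58,26]
#11 0x12b→b18/s2 MISS; vc=[52,58,26,10]
#12 0xaa→b10/s2 VC-HIT; vc=[52,58,26,18]
#13 0xe7→b14/s6 L1-HIT; vc=[52,58,26,18]
#14 0x16b→b22/s6 MISS; vc=[58,26,18,14]
#15 0xe3→b14/s6 VC-HIT; vc=[58,26,18,22]

VC = [58, 26, 18, 22]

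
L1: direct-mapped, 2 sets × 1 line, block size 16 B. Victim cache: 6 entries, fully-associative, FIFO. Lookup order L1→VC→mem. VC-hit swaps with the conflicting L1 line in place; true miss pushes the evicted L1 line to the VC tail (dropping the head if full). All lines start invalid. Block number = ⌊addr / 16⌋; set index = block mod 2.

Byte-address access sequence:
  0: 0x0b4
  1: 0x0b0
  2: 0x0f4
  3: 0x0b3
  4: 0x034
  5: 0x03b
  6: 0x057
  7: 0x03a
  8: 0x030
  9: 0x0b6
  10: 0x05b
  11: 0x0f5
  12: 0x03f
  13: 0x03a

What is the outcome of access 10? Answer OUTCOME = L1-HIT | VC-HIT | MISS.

OUTCOME = VC-HIT

  [0] addr=0xb4 blk=11 s=1: MISS | VC []
  [1] addr=0xb0 blk=11 s=1: L1-HIT | VC []
  [2] addr=0xf4 blk=15 s=1: MISS | VC [11]
  [3] addr=0xb3 blk=11 s=1: VC-HIT | VC [15]
  [4] addr=0x34 blk=3 s=1: MISS | VC [15, 11]
  [5] addr=0x3b blk=3 s=1: L1-HIT | VC [15, 11]
  [6] addr=0x57 blk=5 s=1: MISS | VC [15, 11, 3]
  [7] addr=0x3a blk=3 s=1: VC-HIT | VC [15, 11, 5]
  [8] addr=0x30 blk=3 s=1: L1-HIT | VC [15, 11, 5]
  [9] addr=0xb6 blk=11 s=1: VC-HIT | VC [15, 3, 5]
  [10] addr=0x5b blk=5 s=1: VC-HIT | VC [15, 3, 11]
  [11] addr=0xf5 blk=15 s=1: VC-HIT | VC [5, 3, 11]
  [12] addr=0x3f blk=3 s=1: VC-HIT | VC [5, 15, 11]
  [13] addr=0x3a blk=3 s=1: L1-HIT | VC [5, 15, 11]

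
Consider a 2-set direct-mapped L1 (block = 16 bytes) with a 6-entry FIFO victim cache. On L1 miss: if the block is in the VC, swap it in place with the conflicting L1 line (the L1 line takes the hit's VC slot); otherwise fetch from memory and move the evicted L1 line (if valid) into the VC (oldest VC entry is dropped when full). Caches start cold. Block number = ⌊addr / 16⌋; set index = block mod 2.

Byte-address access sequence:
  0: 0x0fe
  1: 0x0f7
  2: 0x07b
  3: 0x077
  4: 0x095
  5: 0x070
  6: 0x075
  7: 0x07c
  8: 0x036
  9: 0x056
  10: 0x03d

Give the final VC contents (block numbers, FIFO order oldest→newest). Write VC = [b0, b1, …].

VC = [15, 9, 7, 5]

#0 0xfe→b15/s1 MISS; vc=[]
#1 0xf7→b15/s1 L1-HIT; vc=[]
#2 0x7b→b7/s1 MISS; vc=[15]
#3 0x77→b7/s1 L1-HIT; vc=[15]
#4 0x95→b9/s1 MISS; vc=[15,7]
#5 0x70→b7/s1 VC-HIT; vc=[15,9]
#6 0x75→b7/s1 L1-HIT; vc=[15,9]
#7 0x7c→b7/s1 L1-HIT; vc=[15,9]
#8 0x36→b3/s1 MISS; vc=[15,9,7]
#9 0x56→b5/s1 MISS; vc=[15,9,7,3]
#10 0x3d→b3/s1 VC-HIT; vc=[15,9,7,5]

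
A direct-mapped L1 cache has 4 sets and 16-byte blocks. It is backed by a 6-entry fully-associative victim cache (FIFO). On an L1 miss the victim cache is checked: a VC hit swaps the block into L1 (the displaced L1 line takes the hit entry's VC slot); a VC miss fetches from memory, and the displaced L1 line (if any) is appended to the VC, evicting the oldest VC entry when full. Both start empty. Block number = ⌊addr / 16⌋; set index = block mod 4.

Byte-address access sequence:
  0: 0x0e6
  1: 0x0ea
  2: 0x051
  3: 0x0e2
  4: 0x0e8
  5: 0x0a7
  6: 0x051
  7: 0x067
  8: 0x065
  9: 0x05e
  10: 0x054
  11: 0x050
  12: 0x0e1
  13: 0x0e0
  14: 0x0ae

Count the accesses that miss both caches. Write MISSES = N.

MISSES = 4

#0 0xe6→b14/s2 MISS; vc=[]
#1 0xea→b14/s2 L1-HIT; vc=[]
#2 0x51→b5/s1 MISS; vc=[]
#3 0xe2→b14/s2 L1-HIT; vc=[]
#4 0xe8→b14/s2 L1-HIT; vc=[]
#5 0xa7→b10/s2 MISS; vc=[14]
#6 0x51→b5/s1 L1-HIT; vc=[14]
#7 0x67→b6/s2 MISS; vc=[14,10]
#8 0x65→b6/s2 L1-HIT; vc=[14,10]
#9 0x5e→b5/s1 L1-HIT; vc=[14,10]
#10 0x54→b5/s1 L1-HIT; vc=[14,10]
#11 0x50→b5/s1 L1-HIT; vc=[14,10]
#12 0xe1→b14/s2 VC-HIT; vc=[6,10]
#13 0xe0→b14/s2 L1-HIT; vc=[6,10]
#14 0xae→b10/s2 VC-HIT; vc=[6,14]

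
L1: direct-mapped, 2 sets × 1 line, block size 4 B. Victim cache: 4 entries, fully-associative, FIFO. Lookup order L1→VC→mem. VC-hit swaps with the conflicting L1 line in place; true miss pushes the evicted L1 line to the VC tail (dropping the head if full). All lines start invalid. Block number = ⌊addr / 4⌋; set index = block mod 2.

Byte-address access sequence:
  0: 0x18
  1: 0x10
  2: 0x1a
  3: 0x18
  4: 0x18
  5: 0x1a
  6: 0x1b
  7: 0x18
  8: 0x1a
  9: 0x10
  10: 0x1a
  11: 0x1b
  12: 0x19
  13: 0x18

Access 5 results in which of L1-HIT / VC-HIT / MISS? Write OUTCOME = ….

#0 0x18→b6/s0 MISS; vc=[]
#1 0x10→b4/s0 MISS; vc=[6]
#2 0x1a→b6/s0 VC-HIT; vc=[4]
#3 0x18→b6/s0 L1-HIT; vc=[4]
#4 0x18→b6/s0 L1-HIT; vc=[4]
#5 0x1a→b6/s0 L1-HIT; vc=[4]
#6 0x1b→b6/s0 L1-HIT; vc=[4]
#7 0x18→b6/s0 L1-HIT; vc=[4]
#8 0x1a→b6/s0 L1-HIT; vc=[4]
#9 0x10→b4/s0 VC-HIT; vc=[6]
#10 0x1a→b6/s0 VC-HIT; vc=[4]
#11 0x1b→b6/s0 L1-HIT; vc=[4]
#12 0x19→b6/s0 L1-HIT; vc=[4]
#13 0x18→b6/s0 L1-HIT; vc=[4]

OUTCOME = L1-HIT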